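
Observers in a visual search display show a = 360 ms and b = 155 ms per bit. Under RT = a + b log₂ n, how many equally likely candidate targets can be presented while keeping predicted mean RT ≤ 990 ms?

155·log₂ n ≤ 990 − 360 = 630, giving log₂ n ≤ 4.0645 and n ≤ 16.732. The largest whole number is 16.

16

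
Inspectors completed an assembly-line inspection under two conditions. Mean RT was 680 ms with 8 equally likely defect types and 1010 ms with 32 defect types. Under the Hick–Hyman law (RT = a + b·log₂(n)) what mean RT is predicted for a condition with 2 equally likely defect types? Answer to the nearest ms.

350 ms

RT is linear in log₂ n, so two points fix the line:
  b = (1010 − 680) / (log₂ 32 − log₂ 8) = 330 / (5 − 3) = 165 ms/bit
  a = 680 − 165 × 3 = 185 ms
Then RT(2) = 185 + 165 × log₂ 2 = 185 + 165 × 1 ≈ 350.000 ms.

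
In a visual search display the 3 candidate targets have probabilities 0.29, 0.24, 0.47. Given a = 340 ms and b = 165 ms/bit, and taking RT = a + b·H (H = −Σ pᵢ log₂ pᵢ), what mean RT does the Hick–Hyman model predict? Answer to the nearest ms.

591 ms

Entropy contributions −pᵢ log₂ pᵢ: 0.5179, 0.4941, 0.5120; sum H = 1.5240 bits.
RT = a + bH = 340 + 165·1.5240 = 591.46 ms.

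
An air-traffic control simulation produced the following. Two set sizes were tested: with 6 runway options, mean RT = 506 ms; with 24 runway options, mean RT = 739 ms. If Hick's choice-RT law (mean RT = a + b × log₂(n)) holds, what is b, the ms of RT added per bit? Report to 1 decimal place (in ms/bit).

116.5 ms/bit

b = (RT₂ − RT₁)/(log₂ n₂ − log₂ n₁) = (739 − 506)/(4.5850 − 2.5850) = 116.500 ms/bit.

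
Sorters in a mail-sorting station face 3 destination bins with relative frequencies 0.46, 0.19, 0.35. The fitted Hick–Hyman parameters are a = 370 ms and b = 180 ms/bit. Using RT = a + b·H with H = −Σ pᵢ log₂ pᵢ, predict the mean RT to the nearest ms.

640 ms

H = 0.46·log₂(1/0.46) + 0.19·log₂(1/0.19) + 0.35·log₂(1/0.35) = 1.5007 bits.
RT = 370 + 180 × 1.5007 = 640.12 ms.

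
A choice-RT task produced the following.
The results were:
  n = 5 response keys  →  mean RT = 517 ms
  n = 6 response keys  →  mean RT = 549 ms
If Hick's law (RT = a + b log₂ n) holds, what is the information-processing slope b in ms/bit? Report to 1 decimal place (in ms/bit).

121.7 ms/bit

The slope on a log₂ axis is (549 − 517) / (2.5850 − 2.3219) = 121.657 ms/bit.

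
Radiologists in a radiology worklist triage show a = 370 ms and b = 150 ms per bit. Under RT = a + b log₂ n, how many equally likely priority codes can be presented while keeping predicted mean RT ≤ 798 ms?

150·log₂ n ≤ 798 − 370 = 428, giving log₂ n ≤ 2.8533 and n ≤ 7.227. The largest whole number is 7.

7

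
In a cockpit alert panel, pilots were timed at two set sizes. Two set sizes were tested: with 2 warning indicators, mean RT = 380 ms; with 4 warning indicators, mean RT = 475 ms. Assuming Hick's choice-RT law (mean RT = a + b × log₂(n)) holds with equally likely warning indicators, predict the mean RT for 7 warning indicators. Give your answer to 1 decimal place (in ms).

RT is linear in log₂ n, so two points fix the line:
  b = (475 − 380) / (log₂ 4 − log₂ 2) = 95 / (2 − 1) = 95.000 ms/bit
  a = 380 − 95.000 × 1 = 285.000 ms
Then RT(7) = 285.000 + 95.000 × log₂ 7 = 285.000 + 95.000 × 2.8074 ≈ 551.699 ms.

551.7 ms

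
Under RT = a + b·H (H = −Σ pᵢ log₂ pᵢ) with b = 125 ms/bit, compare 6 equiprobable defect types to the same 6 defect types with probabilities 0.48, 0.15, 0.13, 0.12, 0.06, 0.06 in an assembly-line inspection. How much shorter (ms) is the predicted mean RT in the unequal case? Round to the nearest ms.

54 ms

Equiprobable entropy H₀ = log₂ 6 = 2.5850 bits.
Skewed entropy H = −Σ pᵢ log₂ pᵢ = 2.1556 bits.
ΔRT = b·(H₀ − H) = 125 × 0.4294 = 53.67 ms.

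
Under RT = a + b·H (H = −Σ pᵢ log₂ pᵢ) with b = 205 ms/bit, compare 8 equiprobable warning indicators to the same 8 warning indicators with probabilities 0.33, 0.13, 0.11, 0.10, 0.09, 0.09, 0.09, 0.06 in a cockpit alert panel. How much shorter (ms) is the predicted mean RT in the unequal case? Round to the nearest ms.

The RT saving is b·ΔH. Equiprobable H₀ = log₂(8) = 3.0000 bits; with the given probabilities H = 2.7744 bits.
b·(H₀ − H) = 205 × (3.0000 − 2.7744) = 46.24 ms.

46 ms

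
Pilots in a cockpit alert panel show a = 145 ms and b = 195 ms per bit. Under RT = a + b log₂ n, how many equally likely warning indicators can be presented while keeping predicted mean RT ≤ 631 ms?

5

Set 145 + 195·log₂ n ≤ 631 → log₂ n ≤ (631 − 145)/195 = 2.4923.
So n ≤ 2^2.4923 = 5.627; the largest integer n is 5.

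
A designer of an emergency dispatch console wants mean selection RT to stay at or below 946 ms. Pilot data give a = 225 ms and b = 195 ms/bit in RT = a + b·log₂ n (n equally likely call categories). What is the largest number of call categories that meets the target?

12

Information budget: (946 − 225)/195 = 3.6974 bits, so n ≤ 2^3.6974 = 12.973 → at most 12.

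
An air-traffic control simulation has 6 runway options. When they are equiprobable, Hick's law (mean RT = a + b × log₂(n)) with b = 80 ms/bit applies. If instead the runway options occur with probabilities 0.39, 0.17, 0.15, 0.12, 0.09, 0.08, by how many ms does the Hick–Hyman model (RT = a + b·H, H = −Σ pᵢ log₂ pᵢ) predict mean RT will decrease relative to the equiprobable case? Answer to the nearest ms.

The RT saving is b·ΔH. Equiprobable H₀ = log₂(6) = 2.5850 bits; with the given probabilities H = 2.3462 bits.
b·(H₀ − H) = 80 × (2.5850 − 2.3462) = 19.10 ms.

19 ms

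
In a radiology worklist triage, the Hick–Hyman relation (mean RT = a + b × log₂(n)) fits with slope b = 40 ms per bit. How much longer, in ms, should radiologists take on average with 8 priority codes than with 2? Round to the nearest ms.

80 ms

Only the slope matters, since a is common to both: ΔRT = b·log₂(n₂/n₁).
log₂(8) − log₂(2) = log₂(8/2) = log₂(4) = 2.
ΔRT = 40 × 2.0000 = 80.000 ms.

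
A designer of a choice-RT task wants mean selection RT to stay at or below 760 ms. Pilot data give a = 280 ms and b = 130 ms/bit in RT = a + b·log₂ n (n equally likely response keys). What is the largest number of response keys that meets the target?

12

Information budget: (760 − 280)/130 = 3.6923 bits, so n ≤ 2^3.6923 = 12.927 → at most 12.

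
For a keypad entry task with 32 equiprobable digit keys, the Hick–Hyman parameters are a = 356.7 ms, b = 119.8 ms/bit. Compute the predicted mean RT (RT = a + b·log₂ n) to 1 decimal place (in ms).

log₂(32) = 5 bits, so RT = 356.7 + 119.8 × 5 ≈ 955.700 ms.

955.7 ms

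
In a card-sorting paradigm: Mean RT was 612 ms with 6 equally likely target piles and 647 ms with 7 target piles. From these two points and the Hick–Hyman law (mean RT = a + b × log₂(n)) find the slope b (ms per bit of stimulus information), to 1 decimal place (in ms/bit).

b = (RT₂ − RT₁)/(log₂ n₂ − log₂ n₁) = (647 − 612)/(2.8074 − 2.5850) = 157.379 ms/bit.

157.4 ms/bit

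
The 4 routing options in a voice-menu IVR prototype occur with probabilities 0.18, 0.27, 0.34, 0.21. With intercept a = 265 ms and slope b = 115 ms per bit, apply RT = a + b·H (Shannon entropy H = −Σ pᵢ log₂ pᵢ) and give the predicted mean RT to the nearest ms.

H = 0.18·log₂(1/0.18) + 0.27·log₂(1/0.27) + 0.34·log₂(1/0.34) + 0.21·log₂(1/0.21) = 1.9573 bits.
RT = 265 + 115 × 1.9573 = 490.09 ms.

490 ms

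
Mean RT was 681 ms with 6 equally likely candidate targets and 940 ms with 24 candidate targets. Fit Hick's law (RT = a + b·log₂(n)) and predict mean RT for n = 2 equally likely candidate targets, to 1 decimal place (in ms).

RT is linear in log₂ n, so two points fix the line:
  b = (940 − 681) / (log₂ 24 − log₂ 6) = 259 / (4.5850 − 2.5850) = 129.500 ms/bit
  a = 681 − 129.500 × 2.5850 = 346.247 ms
Then RT(2) = 346.247 + 129.500 × log₂ 2 = 346.247 + 129.500 × 1 ≈ 475.747 ms.

475.7 ms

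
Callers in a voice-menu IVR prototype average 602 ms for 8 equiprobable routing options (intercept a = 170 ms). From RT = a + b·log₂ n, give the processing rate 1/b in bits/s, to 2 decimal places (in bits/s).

Choice component = 602 − 170 = 432 ms over log₂(8) = 3 bits.
b = 432 / 3 = 144.000 ms/bit, so 1/b = 6.944 bits/s.

6.94 bits/s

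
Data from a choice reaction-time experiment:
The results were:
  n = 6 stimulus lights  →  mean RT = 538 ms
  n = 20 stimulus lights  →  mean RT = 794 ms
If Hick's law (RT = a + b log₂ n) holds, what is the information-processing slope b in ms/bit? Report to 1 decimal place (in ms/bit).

147.4 ms/bit

The slope on a log₂ axis is (794 − 538) / (4.3219 − 2.5850) = 147.383 ms/bit.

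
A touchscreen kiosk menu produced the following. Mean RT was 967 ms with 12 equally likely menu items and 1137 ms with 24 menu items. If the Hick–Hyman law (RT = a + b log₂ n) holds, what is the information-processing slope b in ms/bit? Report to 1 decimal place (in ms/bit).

170.0 ms/bit

The slope on a log₂ axis is (1137 − 967) / (4.5850 − 3.5850) = 170.000 ms/bit.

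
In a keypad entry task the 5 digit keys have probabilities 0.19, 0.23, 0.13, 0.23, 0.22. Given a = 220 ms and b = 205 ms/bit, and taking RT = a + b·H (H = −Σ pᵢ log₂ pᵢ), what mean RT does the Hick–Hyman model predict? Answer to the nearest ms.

Entropy contributions −pᵢ log₂ pᵢ: 0.4552, 0.4877, 0.3826, 0.4877, 0.4806; sum H = 2.2938 bits.
RT = a + bH = 220 + 205·2.2938 = 690.22 ms.

690 ms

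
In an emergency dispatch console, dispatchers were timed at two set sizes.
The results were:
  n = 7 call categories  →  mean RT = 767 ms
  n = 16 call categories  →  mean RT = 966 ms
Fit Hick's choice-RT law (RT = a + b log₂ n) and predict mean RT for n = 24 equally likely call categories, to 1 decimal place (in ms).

1063.6 ms

With log₂ n on the abscissa the relation is linear; from the two conditions:
  b = (966 − 767) / (log₂ 16 − log₂ 7) = 199 / (4 − 2.8074) = 166.856 ms/bit
  a = 767 − 166.856 × 2.8074 = 298.576 ms
Then RT(24) = 298.576 + 166.856 × log₂ 24 = 298.576 + 166.856 × 4.5850 ≈ 1063.605 ms.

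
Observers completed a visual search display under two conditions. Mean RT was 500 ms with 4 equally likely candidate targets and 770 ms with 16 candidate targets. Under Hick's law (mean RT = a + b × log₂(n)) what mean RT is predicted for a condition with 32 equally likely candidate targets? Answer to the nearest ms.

Solve the two-equation system in a and b:
  b = (770 − 500) / (log₂ 16 − log₂ 4) = 270 / (4 − 2) = 135 ms/bit
  a = 500 − 135 × 2 = 230 ms
Then RT(32) = 230 + 135 × log₂ 32 = 230 + 135 × 5 ≈ 905.000 ms.

905 ms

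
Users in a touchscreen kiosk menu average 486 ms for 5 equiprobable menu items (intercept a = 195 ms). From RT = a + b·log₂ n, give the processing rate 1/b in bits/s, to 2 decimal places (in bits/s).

Choice component = 486 − 195 = 291 ms over log₂(5) = 2.3219 bits.
b = 291 / 2.3219 = 125.327 ms/bit, so 1/b = 7.979 bits/s.

7.98 bits/s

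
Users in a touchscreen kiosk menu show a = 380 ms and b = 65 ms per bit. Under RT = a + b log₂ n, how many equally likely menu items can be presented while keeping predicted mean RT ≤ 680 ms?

24

Information budget: (680 − 380)/65 = 4.6154 bits, so n ≤ 2^4.6154 = 24.511 → at most 24.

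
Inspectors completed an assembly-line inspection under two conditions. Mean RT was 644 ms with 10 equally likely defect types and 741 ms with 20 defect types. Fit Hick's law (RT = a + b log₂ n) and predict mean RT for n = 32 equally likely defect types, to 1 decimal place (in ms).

806.8 ms

Solve the two-equation system in a and b:
  b = (741 − 644) / (log₂ 20 − log₂ 10) = 97 / (4.3219 − 3.3219) = 97.000 ms/bit
  a = 644 − 97.000 × 3.3219 = 321.773 ms
Then RT(32) = 321.773 + 97.000 × log₂ 32 = 321.773 + 97.000 × 5 ≈ 806.773 ms.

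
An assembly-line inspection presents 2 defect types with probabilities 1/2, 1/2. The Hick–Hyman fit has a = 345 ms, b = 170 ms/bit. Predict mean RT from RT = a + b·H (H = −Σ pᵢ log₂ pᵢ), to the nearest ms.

Each term −pᵢ log₂ pᵢ: 0.5·1 + 0.5·1; summed, H = 1.000 bits.
Mean RT = a + bH = 345 + 170·1.000 = 515.00 ms.

515 ms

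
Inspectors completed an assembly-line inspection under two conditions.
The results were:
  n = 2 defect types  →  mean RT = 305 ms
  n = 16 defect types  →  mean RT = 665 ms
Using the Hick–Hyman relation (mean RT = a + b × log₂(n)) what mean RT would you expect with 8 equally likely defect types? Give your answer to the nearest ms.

Solve the two-equation system in a and b:
  b = (665 − 305) / (log₂ 16 − log₂ 2) = 360 / (4 − 1) = 120 ms/bit
  a = 305 − 120 × 1 = 185 ms
Then RT(8) = 185 + 120 × log₂ 8 = 185 + 120 × 3 ≈ 545.000 ms.

545 ms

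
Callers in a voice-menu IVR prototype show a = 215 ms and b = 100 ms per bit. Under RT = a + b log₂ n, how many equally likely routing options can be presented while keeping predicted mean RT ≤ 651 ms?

Set 215 + 100·log₂ n ≤ 651 → log₂ n ≤ (651 − 215)/100 = 4.3600.
So n ≤ 2^4.3600 = 20.535; the largest integer n is 20.

20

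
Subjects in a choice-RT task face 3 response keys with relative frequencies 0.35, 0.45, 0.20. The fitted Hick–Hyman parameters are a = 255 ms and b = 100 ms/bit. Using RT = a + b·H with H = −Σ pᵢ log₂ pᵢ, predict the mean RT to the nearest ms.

H = 0.35·log₂(1/0.35) + 0.45·log₂(1/0.45) + 0.20·log₂(1/0.20) = 1.5129 bits.
RT = 255 + 100 × 1.5129 = 406.29 ms.

406 ms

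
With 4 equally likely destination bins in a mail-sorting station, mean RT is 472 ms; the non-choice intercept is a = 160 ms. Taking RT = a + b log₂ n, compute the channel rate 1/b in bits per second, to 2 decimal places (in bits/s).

6.41 bits/s

b = (472 − 160)/log₂ 4 = 312/2 = 156.000 ms per bit = 0.15600 s/bit; the reciprocal is 6.410 bits/s.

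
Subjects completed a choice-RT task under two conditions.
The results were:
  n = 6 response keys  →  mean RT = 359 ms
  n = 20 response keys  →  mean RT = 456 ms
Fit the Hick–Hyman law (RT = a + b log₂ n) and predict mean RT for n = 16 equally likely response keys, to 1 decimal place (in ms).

438.0 ms

Solve the two-equation system in a and b:
  b = (456 − 359) / (log₂ 20 − log₂ 6) = 97 / (4.3219 − 2.5850) = 55.845 ms/bit
  a = 359 − 55.845 × 2.5850 = 214.644 ms
Then RT(16) = 214.644 + 55.845 × log₂ 16 = 214.644 + 55.845 × 4 ≈ 438.022 ms.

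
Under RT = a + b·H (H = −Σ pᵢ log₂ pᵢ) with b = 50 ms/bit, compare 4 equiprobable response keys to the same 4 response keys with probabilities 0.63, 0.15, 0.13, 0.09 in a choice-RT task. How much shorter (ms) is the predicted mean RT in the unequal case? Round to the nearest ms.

The RT saving is b·ΔH. Equiprobable H₀ = log₂(4) = 2.0000 bits; with the given probabilities H = 1.5258 bits.
b·(H₀ − H) = 50 × (2.0000 − 1.5258) = 23.71 ms.

24 ms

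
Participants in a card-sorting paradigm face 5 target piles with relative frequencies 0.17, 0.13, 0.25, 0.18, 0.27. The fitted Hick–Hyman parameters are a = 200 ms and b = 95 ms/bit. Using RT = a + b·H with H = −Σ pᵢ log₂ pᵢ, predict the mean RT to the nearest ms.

Entropy contributions −pᵢ log₂ pᵢ: 0.4346, 0.3826, 0.5000, 0.4453, 0.5100; sum H = 2.2726 bits.
RT = a + bH = 200 + 95·2.2726 = 415.89 ms.

416 ms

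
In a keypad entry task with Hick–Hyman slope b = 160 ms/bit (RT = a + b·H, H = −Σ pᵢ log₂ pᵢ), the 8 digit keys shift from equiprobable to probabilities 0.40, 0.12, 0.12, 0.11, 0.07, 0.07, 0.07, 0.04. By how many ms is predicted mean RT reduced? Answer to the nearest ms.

Equiprobable entropy H₀ = log₂ 8 = 3.0000 bits.
Skewed entropy H = −Σ pᵢ log₂ pᵢ = 2.6046 bits.
ΔRT = b·(H₀ − H) = 160 × 0.3954 = 63.26 ms.

63 ms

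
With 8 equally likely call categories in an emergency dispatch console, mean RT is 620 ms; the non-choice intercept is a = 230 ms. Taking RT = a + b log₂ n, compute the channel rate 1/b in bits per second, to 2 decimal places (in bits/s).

Choice component = 620 − 230 = 390 ms over log₂(8) = 3 bits.
b = 390 / 3 = 130.000 ms/bit, so 1/b = 7.692 bits/s.

7.69 bits/s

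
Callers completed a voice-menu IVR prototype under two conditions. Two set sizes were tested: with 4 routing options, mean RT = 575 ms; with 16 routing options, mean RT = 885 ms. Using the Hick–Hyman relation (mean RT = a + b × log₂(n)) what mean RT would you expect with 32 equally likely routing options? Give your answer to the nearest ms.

1040 ms

Solve the two-equation system in a and b:
  b = (885 − 575) / (log₂ 16 − log₂ 4) = 310 / (4 − 2) = 155 ms/bit
  a = 575 − 155 × 2 = 265 ms
Then RT(32) = 265 + 155 × log₂ 32 = 265 + 155 × 5 ≈ 1040.000 ms.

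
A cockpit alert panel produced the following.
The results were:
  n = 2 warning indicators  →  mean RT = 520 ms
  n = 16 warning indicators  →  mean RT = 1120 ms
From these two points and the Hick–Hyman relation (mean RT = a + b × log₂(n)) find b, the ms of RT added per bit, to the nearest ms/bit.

200 ms/bit

The slope on a log₂ axis is (1120 − 520) / (4 − 1) = 200 ms/bit.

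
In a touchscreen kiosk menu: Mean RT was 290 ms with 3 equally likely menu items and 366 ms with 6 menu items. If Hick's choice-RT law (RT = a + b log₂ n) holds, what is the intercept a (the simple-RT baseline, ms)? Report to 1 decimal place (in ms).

Slope: b = (366 − 290) / (log₂ 6 − log₂ 3) = 76/1.0000 = 76.000 ms/bit.
Intercept: a = 290 − 76.000·log₂(3) = 169.543 ms.

169.5 ms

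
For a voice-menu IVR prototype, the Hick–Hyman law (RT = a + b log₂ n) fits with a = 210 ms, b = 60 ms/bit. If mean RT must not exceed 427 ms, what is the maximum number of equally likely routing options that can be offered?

12

60·log₂ n ≤ 427 − 210 = 217, giving log₂ n ≤ 3.6167 and n ≤ 12.267. The largest whole number is 12.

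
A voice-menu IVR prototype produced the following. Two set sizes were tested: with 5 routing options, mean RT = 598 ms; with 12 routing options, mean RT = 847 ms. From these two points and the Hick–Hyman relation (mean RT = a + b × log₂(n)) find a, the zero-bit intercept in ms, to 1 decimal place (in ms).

140.2 ms

b = (RT₂ − RT₁)/(log₂ n₂ − log₂ n₁) = (847 − 598)/(3.5850 − 2.3219) = 197.144 ms/bit.
a = RT₁ − b·log₂ n₁ = 598 − 197.144 × 2.3219 = 140.245 ms.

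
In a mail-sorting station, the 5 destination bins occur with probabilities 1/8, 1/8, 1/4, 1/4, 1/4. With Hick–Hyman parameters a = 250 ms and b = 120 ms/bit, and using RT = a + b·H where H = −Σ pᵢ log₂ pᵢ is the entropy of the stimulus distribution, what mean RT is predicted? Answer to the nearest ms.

H = −Σ pᵢ log₂ pᵢ = 0.125·3 + 0.125·3 + 0.25·2 + 0.25·2 + 0.25·2 = 2.250 bits.
RT = 250 + 120 × 2.250 = 520.00 ms.

520 ms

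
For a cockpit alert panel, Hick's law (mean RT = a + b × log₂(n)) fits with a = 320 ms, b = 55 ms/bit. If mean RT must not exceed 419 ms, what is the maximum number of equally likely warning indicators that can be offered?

55·log₂ n ≤ 419 − 320 = 99, giving log₂ n ≤ 1.8000 and n ≤ 3.482. The largest whole number is 3.

3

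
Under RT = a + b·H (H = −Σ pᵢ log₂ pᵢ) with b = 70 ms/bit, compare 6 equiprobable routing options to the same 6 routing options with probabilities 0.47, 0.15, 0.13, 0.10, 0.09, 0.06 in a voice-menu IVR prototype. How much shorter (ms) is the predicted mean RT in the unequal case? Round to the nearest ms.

27 ms

Equiprobable entropy H₀ = log₂ 6 = 2.5850 bits.
Skewed entropy H = −Σ pᵢ log₂ pᵢ = 2.1935 bits.
ΔRT = b·(H₀ − H) = 70 × 0.3914 = 27.40 ms.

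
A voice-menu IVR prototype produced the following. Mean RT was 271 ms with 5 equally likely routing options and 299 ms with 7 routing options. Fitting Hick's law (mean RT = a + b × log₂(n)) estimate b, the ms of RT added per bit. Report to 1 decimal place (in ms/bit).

57.7 ms/bit

The slope on a log₂ axis is (299 − 271) / (2.8074 − 2.3219) = 57.681 ms/bit.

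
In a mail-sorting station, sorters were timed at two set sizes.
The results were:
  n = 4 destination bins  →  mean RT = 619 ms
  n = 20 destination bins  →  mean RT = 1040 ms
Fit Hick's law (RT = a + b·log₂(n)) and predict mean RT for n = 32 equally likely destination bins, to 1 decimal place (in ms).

1162.9 ms

Fit slope and intercept:
  b = (1040 − 619) / (log₂ 20 − log₂ 4) = 421 / (4.3219 − 2) = 181.315 ms/bit
  a = 619 − 181.315 × 2 = 256.370 ms
Then RT(32) = 256.370 + 181.315 × log₂ 32 = 256.370 + 181.315 × 5 ≈ 1162.944 ms.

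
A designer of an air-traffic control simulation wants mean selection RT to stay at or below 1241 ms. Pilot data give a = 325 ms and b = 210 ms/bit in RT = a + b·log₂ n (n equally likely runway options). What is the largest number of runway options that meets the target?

Information budget: (1241 − 325)/210 = 4.3619 bits, so n ≤ 2^4.3619 = 20.562 → at most 20.

20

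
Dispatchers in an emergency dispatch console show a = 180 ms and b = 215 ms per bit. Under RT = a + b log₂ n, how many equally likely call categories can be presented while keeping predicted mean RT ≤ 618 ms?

Information budget: (618 − 180)/215 = 2.0372 bits, so n ≤ 2^2.0372 = 4.105 → at most 4.

4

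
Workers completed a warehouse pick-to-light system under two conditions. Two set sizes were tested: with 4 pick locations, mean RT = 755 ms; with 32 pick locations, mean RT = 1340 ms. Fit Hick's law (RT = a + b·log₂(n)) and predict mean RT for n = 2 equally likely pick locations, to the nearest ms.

560 ms

RT is linear in log₂ n, so two points fix the line:
  b = (1340 − 755) / (log₂ 32 − log₂ 4) = 585 / (5 − 2) = 195 ms/bit
  a = 755 − 195 × 2 = 365 ms
Then RT(2) = 365 + 195 × log₂ 2 = 365 + 195 × 1 ≈ 560.000 ms.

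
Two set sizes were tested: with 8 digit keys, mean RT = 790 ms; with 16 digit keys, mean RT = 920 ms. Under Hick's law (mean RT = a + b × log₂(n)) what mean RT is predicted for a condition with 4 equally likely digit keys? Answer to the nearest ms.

Fit slope and intercept:
  b = (920 − 790) / (log₂ 16 − log₂ 8) = 130 / (4 − 3) = 130 ms/bit
  a = 790 − 130 × 3 = 400 ms
Then RT(4) = 400 + 130 × log₂ 4 = 400 + 130 × 2 ≈ 660.000 ms.

660 ms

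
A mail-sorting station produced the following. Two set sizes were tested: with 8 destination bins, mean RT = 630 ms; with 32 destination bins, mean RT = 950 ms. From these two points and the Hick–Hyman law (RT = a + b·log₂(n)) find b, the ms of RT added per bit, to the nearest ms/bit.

160 ms/bit

Slope: b = (950 − 630) / (log₂ 32 − log₂ 8) = 320/2.0000 = 160 ms/bit.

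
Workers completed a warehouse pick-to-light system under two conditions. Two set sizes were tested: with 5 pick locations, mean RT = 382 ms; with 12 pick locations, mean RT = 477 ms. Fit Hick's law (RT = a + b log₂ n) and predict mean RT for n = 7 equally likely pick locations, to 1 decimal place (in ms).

With log₂ n on the abscissa the relation is linear; from the two conditions:
  b = (477 − 382) / (log₂ 12 − log₂ 5) = 95 / (3.5850 − 2.3219) = 75.216 ms/bit
  a = 382 − 75.216 × 2.3219 = 207.355 ms
Then RT(7) = 207.355 + 75.216 × log₂ 7 = 207.355 + 75.216 × 2.8074 ≈ 418.512 ms.

418.5 ms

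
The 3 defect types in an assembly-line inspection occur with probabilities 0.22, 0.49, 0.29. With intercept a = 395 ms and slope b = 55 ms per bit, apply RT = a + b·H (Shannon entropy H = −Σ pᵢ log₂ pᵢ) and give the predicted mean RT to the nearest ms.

478 ms

H = 0.22·log₂(1/0.22) + 0.49·log₂(1/0.49) + 0.29·log₂(1/0.29) = 1.5028 bits.
RT = 395 + 55 × 1.5028 = 477.65 ms.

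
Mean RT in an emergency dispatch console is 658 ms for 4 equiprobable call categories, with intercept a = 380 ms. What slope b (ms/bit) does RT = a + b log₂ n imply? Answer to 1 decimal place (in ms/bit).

139.0 ms/bit

b = (658 − 380) / log₂(4) = 278 / 2 = 139.000 ms/bit.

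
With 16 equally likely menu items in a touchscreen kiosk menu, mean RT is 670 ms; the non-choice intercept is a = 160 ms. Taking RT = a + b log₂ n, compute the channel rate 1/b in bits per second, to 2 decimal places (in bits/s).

Choice component = 670 − 160 = 510 ms over log₂(16) = 4 bits.
b = 510 / 4 = 127.500 ms/bit, so 1/b = 7.843 bits/s.

7.84 bits/s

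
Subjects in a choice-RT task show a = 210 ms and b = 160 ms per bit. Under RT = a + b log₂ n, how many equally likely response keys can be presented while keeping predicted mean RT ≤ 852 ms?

16

160·log₂ n ≤ 852 − 210 = 642, giving log₂ n ≤ 4.0125 and n ≤ 16.139. The largest whole number is 16.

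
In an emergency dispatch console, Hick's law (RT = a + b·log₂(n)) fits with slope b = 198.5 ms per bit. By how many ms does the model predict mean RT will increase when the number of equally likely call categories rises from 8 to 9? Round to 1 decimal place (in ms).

33.7 ms

Only the slope matters, since a is common to both: ΔRT = b·log₂(n₂/n₁).
log₂(9) − log₂(8) = 3.1699 − 3 = 0.1699.
ΔRT = 198.5 × 0.1699 = 33.730 ms.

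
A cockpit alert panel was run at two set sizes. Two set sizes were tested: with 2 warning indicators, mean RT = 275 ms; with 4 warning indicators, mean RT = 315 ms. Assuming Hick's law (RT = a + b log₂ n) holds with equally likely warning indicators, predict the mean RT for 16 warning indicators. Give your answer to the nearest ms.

With log₂ n on the abscissa the relation is linear; from the two conditions:
  b = (315 − 275) / (log₂ 4 − log₂ 2) = 40 / (2 − 1) = 40 ms/bit
  a = 275 − 40 × 1 = 235 ms
Then RT(16) = 235 + 40 × log₂ 16 = 235 + 40 × 4 ≈ 395.000 ms.

395 ms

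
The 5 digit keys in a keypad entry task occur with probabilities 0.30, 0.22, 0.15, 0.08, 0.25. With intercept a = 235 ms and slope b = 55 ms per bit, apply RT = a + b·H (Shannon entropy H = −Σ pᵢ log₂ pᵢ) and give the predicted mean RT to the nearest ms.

356 ms

H = 0.30·log₂(1/0.30) + 0.22·log₂(1/0.22) + 0.15·log₂(1/0.15) + 0.08·log₂(1/0.08) + 0.25·log₂(1/0.25) = 2.2037 bits.
RT = 235 + 55 × 2.2037 = 356.20 ms.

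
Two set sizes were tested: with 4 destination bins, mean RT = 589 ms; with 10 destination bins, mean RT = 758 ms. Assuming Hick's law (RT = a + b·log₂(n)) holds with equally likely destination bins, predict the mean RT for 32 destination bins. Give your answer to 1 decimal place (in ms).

972.5 ms

Fit slope and intercept:
  b = (758 − 589) / (log₂ 10 − log₂ 4) = 169 / (3.3219 − 2) = 127.844 ms/bit
  a = 589 − 127.844 × 2 = 333.313 ms
Then RT(32) = 333.313 + 127.844 × log₂ 32 = 333.313 + 127.844 × 5 ≈ 972.531 ms.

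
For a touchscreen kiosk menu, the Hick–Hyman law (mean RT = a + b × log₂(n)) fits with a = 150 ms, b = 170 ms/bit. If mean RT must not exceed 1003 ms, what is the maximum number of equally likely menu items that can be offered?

Information budget: (1003 − 150)/170 = 5.0176 bits, so n ≤ 2^5.0176 = 32.394 → at most 32.

32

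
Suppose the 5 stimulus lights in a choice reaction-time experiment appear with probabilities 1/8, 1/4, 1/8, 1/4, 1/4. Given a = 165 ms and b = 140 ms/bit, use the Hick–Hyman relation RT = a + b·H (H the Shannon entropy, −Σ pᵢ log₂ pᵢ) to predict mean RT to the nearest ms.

Each term −pᵢ log₂ pᵢ: 0.125·3 + 0.25·2 + 0.125·3 + 0.25·2 + 0.25·2; summed, H = 2.250 bits.
Mean RT = a + bH = 165 + 140·2.250 = 480.00 ms.

480 ms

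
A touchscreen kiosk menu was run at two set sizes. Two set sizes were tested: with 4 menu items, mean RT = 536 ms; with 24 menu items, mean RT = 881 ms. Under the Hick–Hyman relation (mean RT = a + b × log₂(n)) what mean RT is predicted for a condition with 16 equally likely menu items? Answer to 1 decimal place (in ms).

RT is linear in log₂ n, so two points fix the line:
  b = (881 − 536) / (log₂ 24 − log₂ 4) = 345 / (4.5850 − 2) = 133.464 ms/bit
  a = 536 − 133.464 × 2 = 269.072 ms
Then RT(16) = 269.072 + 133.464 × log₂ 16 = 269.072 + 133.464 × 4 ≈ 802.928 ms.

802.9 ms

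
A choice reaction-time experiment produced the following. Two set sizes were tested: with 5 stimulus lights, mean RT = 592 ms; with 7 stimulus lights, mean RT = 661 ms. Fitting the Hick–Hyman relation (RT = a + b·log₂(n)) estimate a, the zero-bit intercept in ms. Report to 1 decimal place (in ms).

262.0 ms

The slope on a log₂ axis is (661 − 592) / (2.8074 − 2.3219) = 142.143 ms/bit.
a = RT₁ − b·log₂ n₁ = 592 − 142.143 × 2.3219 = 261.954 ms.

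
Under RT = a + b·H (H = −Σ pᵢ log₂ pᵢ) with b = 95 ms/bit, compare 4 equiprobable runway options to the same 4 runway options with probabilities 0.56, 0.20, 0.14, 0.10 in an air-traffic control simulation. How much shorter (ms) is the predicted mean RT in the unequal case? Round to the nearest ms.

32 ms

Equiprobable entropy H₀ = log₂ 4 = 2.0000 bits.
Skewed entropy H = −Σ pᵢ log₂ pᵢ = 1.6621 bits.
ΔRT = b·(H₀ − H) = 95 × 0.3379 = 32.10 ms.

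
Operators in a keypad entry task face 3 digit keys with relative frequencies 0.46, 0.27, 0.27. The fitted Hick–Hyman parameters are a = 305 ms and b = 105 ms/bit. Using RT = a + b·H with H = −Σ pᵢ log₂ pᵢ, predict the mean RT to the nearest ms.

466 ms

H = 0.46·log₂(1/0.46) + 0.27·log₂(1/0.27) + 0.27·log₂(1/0.27) = 1.5354 bits.
RT = 305 + 105 × 1.5354 = 466.21 ms.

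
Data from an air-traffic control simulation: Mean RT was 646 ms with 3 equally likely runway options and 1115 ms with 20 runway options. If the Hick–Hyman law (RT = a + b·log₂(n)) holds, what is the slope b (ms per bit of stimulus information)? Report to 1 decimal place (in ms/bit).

171.4 ms/bit

The slope on a log₂ axis is (1115 − 646) / (4.3219 − 1.5850) = 171.358 ms/bit.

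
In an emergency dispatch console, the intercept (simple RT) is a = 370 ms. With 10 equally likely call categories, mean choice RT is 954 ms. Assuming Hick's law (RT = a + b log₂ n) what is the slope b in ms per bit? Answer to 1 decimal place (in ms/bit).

175.8 ms/bit

log₂(10) = 3.3219 bits.
b = (RT − a)/log₂ n = (954 − 370) / 3.3219 = 175.802 ms/bit.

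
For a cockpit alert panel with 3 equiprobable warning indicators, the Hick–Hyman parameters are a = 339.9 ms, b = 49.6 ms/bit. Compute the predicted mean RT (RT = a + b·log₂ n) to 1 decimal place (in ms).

418.5 ms

log₂(3) = 1.5850 bits, so RT = 339.9 + 49.6 × 1.5850 ≈ 418.514 ms.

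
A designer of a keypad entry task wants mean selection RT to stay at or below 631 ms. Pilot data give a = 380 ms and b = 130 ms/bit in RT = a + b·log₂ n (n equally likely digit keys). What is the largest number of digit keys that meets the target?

Set 380 + 130·log₂ n ≤ 631 → log₂ n ≤ (631 − 380)/130 = 1.9308.
So n ≤ 2^1.9308 = 3.813; the largest integer n is 3.

3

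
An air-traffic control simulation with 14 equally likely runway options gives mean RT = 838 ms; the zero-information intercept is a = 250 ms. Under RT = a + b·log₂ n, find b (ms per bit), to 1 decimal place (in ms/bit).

log₂(14) = 3.8074 bits.
b = (RT − a)/log₂ n = (838 − 250) / 3.8074 = 154.438 ms/bit.

154.4 ms/bit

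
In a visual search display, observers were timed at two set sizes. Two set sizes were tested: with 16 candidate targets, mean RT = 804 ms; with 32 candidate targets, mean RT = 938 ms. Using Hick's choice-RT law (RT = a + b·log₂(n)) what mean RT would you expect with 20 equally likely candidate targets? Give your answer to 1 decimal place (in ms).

847.1 ms

RT is linear in log₂ n, so two points fix the line:
  b = (938 − 804) / (log₂ 32 − log₂ 16) = 134 / (5 − 4) = 134.000 ms/bit
  a = 804 − 134.000 × 4 = 268.000 ms
Then RT(20) = 268.000 + 134.000 × log₂ 20 = 268.000 + 134.000 × 4.3219 ≈ 847.138 ms.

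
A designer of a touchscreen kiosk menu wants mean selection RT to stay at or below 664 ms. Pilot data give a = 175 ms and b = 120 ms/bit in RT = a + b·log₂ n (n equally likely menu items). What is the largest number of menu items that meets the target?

120·log₂ n ≤ 664 − 175 = 489, giving log₂ n ≤ 4.0750 and n ≤ 16.854. The largest whole number is 16.

16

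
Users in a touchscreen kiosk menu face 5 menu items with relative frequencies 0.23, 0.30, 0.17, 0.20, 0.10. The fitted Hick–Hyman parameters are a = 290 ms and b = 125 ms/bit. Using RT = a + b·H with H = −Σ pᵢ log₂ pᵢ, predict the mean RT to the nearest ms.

H = 0.23·log₂(1/0.23) + 0.30·log₂(1/0.30) + 0.17·log₂(1/0.17) + 0.20·log₂(1/0.20) + 0.10·log₂(1/0.10) = 2.2399 bits.
RT = 290 + 125 × 2.2399 = 569.99 ms.

570 ms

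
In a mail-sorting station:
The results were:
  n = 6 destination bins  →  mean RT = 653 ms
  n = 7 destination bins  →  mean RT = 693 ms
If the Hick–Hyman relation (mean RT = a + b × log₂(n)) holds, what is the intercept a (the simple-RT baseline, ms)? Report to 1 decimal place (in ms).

188.1 ms

b = (RT₂ − RT₁)/(log₂ n₂ − log₂ n₁) = (693 − 653)/(2.8074 − 2.5850) = 179.862 ms/bit.
Intercept: a = 653 − 179.862·log₂(6) = 188.063 ms.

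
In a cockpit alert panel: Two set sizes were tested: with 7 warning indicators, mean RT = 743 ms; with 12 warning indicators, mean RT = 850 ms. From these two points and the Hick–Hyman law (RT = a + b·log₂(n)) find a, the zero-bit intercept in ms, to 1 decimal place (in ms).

Slope: b = (850 − 743) / (log₂ 12 − log₂ 7) = 107/0.7776 = 137.602 ms/bit.
Intercept: a = 743 − 137.602·log₂(7) = 356.704 ms.

356.7 ms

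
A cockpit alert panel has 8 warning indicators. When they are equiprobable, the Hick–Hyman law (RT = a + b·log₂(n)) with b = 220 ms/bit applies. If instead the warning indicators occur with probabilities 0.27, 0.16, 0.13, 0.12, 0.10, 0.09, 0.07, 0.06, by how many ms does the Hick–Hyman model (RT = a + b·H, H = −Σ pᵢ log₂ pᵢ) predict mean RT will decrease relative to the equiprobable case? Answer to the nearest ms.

35 ms

Equiprobable entropy H₀ = log₂ 8 = 3.0000 bits.
Skewed entropy H = −Σ pᵢ log₂ pᵢ = 2.8397 bits.
ΔRT = b·(H₀ − H) = 220 × 0.1603 = 35.27 ms.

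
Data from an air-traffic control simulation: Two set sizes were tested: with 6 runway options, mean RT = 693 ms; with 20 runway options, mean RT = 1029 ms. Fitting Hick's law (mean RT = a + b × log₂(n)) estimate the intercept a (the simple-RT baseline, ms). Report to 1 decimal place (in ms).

193.0 ms

b = (RT₂ − RT₁)/(log₂ n₂ − log₂ n₁) = (1029 − 693)/(4.3219 − 2.5850) = 193.441 ms/bit.
a = RT₁ − b·log₂ n₁ = 693 − 193.441 × 2.5850 = 192.963 ms.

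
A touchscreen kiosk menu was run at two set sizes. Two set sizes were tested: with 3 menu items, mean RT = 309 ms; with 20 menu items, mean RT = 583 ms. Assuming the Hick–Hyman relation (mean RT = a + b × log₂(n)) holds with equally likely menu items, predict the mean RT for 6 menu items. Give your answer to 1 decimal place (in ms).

Solve the two-equation system in a and b:
  b = (583 − 309) / (log₂ 20 − log₂ 3) = 274 / (4.3219 − 1.5850) = 100.111 ms/bit
  a = 309 − 100.111 × 1.5850 = 150.328 ms
Then RT(6) = 150.328 + 100.111 × log₂ 6 = 150.328 + 100.111 × 2.5850 ≈ 409.111 ms.

409.1 ms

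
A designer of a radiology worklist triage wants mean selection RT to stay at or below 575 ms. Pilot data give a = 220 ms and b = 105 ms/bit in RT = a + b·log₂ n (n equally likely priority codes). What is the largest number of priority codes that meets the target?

105·log₂ n ≤ 575 − 220 = 355, giving log₂ n ≤ 3.3810 and n ≤ 10.418. The largest whole number is 10.

10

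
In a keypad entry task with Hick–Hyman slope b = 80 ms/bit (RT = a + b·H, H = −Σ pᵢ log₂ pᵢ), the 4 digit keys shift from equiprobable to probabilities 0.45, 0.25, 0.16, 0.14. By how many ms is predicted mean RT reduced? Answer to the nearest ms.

13 ms

The RT saving is b·ΔH. Equiprobable H₀ = log₂(4) = 2.0000 bits; with the given probabilities H = 1.8385 bits.
b·(H₀ − H) = 80 × (2.0000 − 1.8385) = 12.92 ms.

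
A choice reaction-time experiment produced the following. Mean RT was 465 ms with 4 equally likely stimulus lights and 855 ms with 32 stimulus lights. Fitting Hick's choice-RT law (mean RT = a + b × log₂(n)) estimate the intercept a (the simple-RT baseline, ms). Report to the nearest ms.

205 ms

The slope on a log₂ axis is (855 − 465) / (5 − 2) = 130 ms/bit.
Intercept: a = 465 − 130·log₂(4) = 205.000 ms.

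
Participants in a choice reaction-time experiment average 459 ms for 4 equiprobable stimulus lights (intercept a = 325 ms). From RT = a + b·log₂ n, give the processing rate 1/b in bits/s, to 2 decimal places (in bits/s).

14.93 bits/s

b = (459 − 325)/log₂ 4 = 134/2 = 67.000 ms per bit = 0.06700 s/bit; the reciprocal is 14.925 bits/s.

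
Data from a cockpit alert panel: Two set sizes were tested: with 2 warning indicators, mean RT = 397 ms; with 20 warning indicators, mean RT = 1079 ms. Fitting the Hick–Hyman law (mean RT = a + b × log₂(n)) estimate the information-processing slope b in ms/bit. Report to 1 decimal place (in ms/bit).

b = (RT₂ − RT₁)/(log₂ n₂ − log₂ n₁) = (1079 − 397)/(4.3219 − 1) = 205.302 ms/bit.

205.3 ms/bit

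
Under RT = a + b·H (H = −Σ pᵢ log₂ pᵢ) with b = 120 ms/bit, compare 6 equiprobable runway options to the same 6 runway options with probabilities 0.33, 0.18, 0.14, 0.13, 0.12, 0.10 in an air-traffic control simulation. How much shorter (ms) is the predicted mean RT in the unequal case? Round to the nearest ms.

16 ms

The RT saving is b·ΔH. Equiprobable H₀ = log₂(6) = 2.5850 bits; with the given probabilities H = 2.4521 bits.
b·(H₀ − H) = 120 × (2.5850 − 2.4521) = 15.94 ms.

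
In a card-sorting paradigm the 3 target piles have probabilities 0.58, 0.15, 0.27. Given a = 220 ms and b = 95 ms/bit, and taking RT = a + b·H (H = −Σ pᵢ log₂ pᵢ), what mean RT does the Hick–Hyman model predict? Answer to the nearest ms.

H = 0.58·log₂(1/0.58) + 0.15·log₂(1/0.15) + 0.27·log₂(1/0.27) = 1.3764 bits.
RT = 220 + 95 × 1.3764 = 350.76 ms.

351 ms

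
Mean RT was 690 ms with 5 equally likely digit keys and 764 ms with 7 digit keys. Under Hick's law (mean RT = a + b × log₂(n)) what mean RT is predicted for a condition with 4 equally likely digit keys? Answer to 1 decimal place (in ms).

Solve the two-equation system in a and b:
  b = (764 − 690) / (log₂ 7 − log₂ 5) = 74 / (2.8074 − 2.3219) = 152.443 ms/bit
  a = 690 − 152.443 × 2.3219 = 336.038 ms
Then RT(4) = 336.038 + 152.443 × log₂ 4 = 336.038 + 152.443 × 2 ≈ 640.924 ms.

640.9 ms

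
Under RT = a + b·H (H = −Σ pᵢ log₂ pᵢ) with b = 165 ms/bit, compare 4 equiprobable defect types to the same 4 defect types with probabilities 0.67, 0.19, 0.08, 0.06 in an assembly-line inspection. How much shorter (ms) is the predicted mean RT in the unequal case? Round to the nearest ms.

Equiprobable entropy H₀ = log₂ 4 = 2.0000 bits.
Skewed entropy H = −Σ pᵢ log₂ pᵢ = 1.3774 bits.
ΔRT = b·(H₀ − H) = 165 × 0.6226 = 102.73 ms.

103 ms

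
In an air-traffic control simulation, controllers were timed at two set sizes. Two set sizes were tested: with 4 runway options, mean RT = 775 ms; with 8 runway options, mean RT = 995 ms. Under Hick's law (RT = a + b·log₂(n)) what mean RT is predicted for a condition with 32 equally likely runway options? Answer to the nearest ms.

RT is linear in log₂ n, so two points fix the line:
  b = (995 − 775) / (log₂ 8 − log₂ 4) = 220 / (3 − 2) = 220 ms/bit
  a = 775 − 220 × 2 = 335 ms
Then RT(32) = 335 + 220 × log₂ 32 = 335 + 220 × 5 ≈ 1435.000 ms.

1435 ms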